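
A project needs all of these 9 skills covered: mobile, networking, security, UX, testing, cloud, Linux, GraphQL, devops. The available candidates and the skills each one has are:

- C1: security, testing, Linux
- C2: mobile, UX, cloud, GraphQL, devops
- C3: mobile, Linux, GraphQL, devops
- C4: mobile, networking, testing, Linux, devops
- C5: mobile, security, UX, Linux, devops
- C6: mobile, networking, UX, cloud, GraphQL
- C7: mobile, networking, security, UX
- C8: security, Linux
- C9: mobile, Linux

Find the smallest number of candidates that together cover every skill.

3

C1, C2, C4 together cover {mobile, networking, security, UX, testing, cloud, Linux, GraphQL, devops} — every skill.
No 2 of the 9 candidates cover everything (all 36 pairs fall short), so 3 is minimum.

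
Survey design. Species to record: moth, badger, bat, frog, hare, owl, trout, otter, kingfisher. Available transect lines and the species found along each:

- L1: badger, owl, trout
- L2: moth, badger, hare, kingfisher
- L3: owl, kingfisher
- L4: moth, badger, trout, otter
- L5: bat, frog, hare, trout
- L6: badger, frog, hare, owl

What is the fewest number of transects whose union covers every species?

3

L3, L4, L5 together cover {moth, badger, bat, frog, hare, owl, trout, otter, kingfisher} — every species.
No 2 of the 6 transects cover everything (all 15 pairs fall short), so 3 is minimum.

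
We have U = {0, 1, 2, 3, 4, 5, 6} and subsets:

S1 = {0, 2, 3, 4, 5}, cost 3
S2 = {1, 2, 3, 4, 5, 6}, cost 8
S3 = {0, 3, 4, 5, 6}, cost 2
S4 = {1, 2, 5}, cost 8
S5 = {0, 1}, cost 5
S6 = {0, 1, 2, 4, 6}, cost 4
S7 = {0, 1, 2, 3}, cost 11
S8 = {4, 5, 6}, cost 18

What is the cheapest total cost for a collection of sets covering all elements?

S3, S6 cover every element at cost 2 + 4 = 6.
Any cover uses at least 2 sets; among all covering selections none totals below 6.

6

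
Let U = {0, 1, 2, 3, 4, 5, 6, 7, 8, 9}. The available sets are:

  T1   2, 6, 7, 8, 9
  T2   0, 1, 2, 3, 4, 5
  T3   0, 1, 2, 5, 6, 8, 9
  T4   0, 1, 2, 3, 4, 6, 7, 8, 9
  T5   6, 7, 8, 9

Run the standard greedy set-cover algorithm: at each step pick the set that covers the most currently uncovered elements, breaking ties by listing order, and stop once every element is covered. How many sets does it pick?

Pick 1: T4 covers 9 new elements (0, 1, 2, 3, 4, 6, 7, 8, 9).
Pick 2: T2 covers 1 new elements (5).
Greedy uses 2 sets.

2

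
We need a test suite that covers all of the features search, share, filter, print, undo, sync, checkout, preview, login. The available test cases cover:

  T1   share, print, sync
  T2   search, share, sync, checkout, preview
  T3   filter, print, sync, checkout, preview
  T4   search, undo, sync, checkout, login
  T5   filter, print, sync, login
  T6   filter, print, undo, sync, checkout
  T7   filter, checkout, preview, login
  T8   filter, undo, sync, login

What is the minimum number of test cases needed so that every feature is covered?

T1, T2, T8 together cover {search, share, filter, print, undo, sync, checkout, preview, login} — every feature.
No 2 of the 8 test cases cover everything (all 28 pairs fall short), so 3 is minimum.

3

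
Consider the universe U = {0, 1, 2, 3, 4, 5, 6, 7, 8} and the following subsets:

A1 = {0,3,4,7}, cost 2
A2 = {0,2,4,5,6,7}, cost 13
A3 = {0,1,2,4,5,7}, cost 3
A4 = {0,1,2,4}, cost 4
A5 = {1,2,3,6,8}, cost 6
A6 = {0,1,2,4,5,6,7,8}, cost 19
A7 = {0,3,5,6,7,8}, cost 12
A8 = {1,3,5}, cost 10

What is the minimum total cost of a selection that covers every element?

9

A3, A5 cover every element at cost 3 + 6 = 9.
Any cover uses at least 2 sets; among all covering selections none totals below 9.
Greedy by coverage-per-cost would pick A1, A3, A5 for 11 — worse than the optimum 9.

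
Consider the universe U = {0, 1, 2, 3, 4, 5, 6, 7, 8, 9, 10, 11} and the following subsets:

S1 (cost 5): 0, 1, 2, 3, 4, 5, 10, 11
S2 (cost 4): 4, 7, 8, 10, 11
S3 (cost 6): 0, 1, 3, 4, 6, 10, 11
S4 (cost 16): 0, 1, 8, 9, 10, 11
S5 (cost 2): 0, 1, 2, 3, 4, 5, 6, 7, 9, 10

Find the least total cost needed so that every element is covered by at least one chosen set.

S2, S5 cover every element at cost 4 + 2 = 6.
Any cover uses at least 2 sets; among all covering selections none totals below 6.

6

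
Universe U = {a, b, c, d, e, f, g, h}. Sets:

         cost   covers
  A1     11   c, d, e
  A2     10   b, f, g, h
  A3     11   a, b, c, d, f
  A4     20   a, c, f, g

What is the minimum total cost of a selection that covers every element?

A1, A2, A3 cover every element at cost 11 + 10 + 11 = 32.
Any cover uses at least 3 sets; among all covering selections none totals below 32.

32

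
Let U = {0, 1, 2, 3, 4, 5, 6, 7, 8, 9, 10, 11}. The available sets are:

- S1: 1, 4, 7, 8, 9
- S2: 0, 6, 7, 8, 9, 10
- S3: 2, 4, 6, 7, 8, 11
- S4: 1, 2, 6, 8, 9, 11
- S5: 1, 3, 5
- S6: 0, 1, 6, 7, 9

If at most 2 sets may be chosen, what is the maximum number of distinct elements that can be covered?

9

Choosing S2, S3 covers {0, 2, 4, 6, 7, 8, 9, 10, 11} — 9 elements.
No choice of 2 sets does better; here 1, 3, 5 are left uncovered.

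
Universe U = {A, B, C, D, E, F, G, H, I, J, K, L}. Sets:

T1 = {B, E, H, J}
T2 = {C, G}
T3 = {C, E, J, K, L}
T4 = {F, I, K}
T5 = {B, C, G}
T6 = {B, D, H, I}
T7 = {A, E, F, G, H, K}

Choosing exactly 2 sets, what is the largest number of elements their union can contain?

9

Choosing T3, T6 covers {B, C, D, E, H, I, J, K, L} — 9 elements.
No choice of 2 sets does better; here A, F, G are left uncovered.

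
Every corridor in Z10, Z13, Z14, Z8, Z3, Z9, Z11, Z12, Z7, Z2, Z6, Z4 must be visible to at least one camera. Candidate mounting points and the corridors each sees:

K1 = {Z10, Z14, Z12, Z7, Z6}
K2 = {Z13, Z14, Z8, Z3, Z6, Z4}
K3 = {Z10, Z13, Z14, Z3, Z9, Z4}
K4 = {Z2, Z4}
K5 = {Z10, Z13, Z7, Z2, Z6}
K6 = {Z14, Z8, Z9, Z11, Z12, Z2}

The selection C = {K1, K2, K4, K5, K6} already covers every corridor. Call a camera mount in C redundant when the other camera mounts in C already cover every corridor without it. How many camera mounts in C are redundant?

3

Drop K1: the rest still cover every corridor — redundant.
Drop K2: Z3 uncovered — not redundant.
Drop K4: the rest still cover every corridor — redundant.
Drop K5: the rest still cover every corridor — redundant.
Drop K6: Z9, Z11 uncovered — not redundant.
3 redundant: K1, K4, K5.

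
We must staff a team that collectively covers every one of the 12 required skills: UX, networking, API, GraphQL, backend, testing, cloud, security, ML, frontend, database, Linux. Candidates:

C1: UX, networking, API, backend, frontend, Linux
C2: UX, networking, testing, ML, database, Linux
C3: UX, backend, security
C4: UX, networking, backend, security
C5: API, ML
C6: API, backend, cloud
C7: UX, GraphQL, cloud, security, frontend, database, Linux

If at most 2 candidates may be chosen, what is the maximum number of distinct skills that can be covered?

10

Choosing C1, C7 covers {UX, networking, API, GraphQL, backend, cloud, security, frontend, database, Linux} — 10 skills.
No choice of 2 candidates does better; here testing, ML are left uncovered.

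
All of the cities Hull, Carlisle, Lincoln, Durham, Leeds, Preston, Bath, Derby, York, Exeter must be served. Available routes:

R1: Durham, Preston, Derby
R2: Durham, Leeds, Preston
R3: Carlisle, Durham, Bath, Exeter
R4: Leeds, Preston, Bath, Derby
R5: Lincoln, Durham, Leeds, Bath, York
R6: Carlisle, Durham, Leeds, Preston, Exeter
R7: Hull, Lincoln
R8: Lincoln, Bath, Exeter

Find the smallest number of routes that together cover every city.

R1, R3, R5, R7 together cover {Hull, Carlisle, Lincoln, Durham, Leeds, Preston, Bath, Derby, York, Exeter} — every city.
No 3 of the 8 routes cover everything (all 56 triples fall short), so 4 is minimum.

4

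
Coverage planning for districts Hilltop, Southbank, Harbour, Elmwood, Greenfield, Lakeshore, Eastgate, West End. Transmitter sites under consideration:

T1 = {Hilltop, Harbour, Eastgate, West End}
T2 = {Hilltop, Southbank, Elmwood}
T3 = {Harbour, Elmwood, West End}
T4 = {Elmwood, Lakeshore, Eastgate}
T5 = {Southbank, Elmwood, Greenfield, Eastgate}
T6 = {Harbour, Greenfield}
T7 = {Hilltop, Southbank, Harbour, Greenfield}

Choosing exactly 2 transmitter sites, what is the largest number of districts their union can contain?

Choosing T1, T5 covers {Hilltop, Southbank, Harbour, Elmwood, Greenfield, Eastgate, West End} — 7 districts.
No choice of 2 transmitter sites does better; here Lakeshore is left uncovered.

7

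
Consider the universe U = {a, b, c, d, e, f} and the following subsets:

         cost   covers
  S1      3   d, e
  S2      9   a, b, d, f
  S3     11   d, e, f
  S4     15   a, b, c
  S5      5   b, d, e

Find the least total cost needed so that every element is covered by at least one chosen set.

26

S3, S4 cover every element at cost 11 + 15 = 26.
Any cover uses at least 2 sets; among all covering selections none totals below 26.
Greedy by coverage-per-cost would pick S1, S2, S4 for 27 — worse than the optimum 26.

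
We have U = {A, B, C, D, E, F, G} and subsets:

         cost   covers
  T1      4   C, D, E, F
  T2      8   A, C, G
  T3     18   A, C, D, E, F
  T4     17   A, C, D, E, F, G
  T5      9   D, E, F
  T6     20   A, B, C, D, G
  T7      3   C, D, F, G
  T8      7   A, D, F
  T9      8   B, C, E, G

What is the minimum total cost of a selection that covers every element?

15

T8, T9 cover every element at cost 7 + 8 = 15.
Any cover uses at least 2 sets; among all covering selections none totals below 15.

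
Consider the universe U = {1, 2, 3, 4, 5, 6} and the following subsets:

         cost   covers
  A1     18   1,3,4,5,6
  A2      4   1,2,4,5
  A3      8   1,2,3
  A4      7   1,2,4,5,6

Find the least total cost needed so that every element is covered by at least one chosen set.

15

A3, A4 cover every element at cost 8 + 7 = 15.
Any cover uses at least 2 sets; among all covering selections none totals below 15.
Greedy by coverage-per-cost would pick A2, A4, A3 for 19 — worse than the optimum 15.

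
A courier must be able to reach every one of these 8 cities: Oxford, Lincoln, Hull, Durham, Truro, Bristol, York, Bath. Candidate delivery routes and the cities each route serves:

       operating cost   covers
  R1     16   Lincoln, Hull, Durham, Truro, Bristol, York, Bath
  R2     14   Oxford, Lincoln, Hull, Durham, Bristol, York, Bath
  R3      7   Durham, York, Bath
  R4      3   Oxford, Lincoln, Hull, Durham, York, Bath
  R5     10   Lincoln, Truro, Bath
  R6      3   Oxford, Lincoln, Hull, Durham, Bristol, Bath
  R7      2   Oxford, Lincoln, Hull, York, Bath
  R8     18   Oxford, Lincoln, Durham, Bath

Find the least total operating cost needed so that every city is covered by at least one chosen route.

15

R5, R6, R7 cover every city at operating cost 10 + 3 + 2 = 15.
Any cover uses at least 2 routes; among all covering selections none totals below 15.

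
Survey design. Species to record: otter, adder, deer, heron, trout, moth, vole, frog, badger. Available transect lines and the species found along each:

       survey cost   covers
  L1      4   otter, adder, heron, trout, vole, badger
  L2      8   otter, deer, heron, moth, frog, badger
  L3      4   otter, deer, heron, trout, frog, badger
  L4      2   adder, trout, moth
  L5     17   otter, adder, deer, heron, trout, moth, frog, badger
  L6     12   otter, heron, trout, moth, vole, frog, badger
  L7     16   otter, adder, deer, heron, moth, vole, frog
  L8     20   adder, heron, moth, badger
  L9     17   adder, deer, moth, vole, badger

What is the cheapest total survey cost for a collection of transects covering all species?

L1, L3, L4 cover every species at survey cost 4 + 4 + 2 = 10.
Any cover uses at least 2 transects; among all covering selections none totals below 10.

10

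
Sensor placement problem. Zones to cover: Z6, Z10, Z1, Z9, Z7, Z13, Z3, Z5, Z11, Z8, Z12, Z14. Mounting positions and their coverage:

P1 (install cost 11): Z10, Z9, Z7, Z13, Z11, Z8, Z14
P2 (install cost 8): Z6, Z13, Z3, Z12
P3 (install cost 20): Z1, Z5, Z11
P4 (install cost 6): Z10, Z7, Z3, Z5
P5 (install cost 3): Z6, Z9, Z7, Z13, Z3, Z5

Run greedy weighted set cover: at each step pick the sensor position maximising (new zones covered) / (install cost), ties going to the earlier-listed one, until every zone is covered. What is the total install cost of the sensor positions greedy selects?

42

Pick 1: P5 adds 6 new (Z6, Z9, Z7, Z13, Z3, Z5) at install cost 3 (ratio 6/3).
Pick 2: P1 adds 4 new (Z10, Z11, Z8, Z14) at install cost 11 (ratio 4/11).
Pick 3: P2 adds 1 new (Z12) at install cost 8 (ratio 1/8).
Pick 4: P3 adds 1 new (Z1) at install cost 20 (ratio 1/20).
Greedy total install cost: 3 + 11 + 8 + 20 = 42. (The true optimum is 39, so greedy overshoots here.)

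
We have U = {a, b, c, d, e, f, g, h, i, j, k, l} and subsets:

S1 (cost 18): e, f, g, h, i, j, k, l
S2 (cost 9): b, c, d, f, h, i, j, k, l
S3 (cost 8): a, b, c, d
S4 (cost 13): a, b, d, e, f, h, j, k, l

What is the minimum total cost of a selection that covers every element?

S1, S3 cover every element at cost 18 + 8 = 26.
Any cover uses at least 2 sets; among all covering selections none totals below 26.
Greedy by coverage-per-cost would pick S2, S4, S1 for 40 — worse than the optimum 26.

26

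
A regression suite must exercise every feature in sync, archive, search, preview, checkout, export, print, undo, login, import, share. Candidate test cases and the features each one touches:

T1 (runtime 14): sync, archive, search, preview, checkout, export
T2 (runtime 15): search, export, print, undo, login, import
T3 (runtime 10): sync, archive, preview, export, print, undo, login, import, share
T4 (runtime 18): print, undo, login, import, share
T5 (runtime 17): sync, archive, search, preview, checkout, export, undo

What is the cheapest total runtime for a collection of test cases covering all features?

T1, T3 cover every feature at runtime 14 + 10 = 24.
Any cover uses at least 2 test cases; among all covering selections none totals below 24.

24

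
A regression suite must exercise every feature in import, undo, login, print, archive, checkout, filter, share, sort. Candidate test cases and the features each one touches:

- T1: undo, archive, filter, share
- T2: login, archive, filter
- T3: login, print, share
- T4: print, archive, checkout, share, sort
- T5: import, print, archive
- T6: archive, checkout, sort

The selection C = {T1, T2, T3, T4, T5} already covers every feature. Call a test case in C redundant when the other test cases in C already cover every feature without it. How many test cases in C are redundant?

Drop T1: undo uncovered — not redundant.
Drop T2: the rest still cover every feature — redundant.
Drop T3: the rest still cover every feature — redundant.
Drop T4: checkout, sort uncovered — not redundant.
Drop T5: import uncovered — not redundant.
2 redundant: T2, T3.

2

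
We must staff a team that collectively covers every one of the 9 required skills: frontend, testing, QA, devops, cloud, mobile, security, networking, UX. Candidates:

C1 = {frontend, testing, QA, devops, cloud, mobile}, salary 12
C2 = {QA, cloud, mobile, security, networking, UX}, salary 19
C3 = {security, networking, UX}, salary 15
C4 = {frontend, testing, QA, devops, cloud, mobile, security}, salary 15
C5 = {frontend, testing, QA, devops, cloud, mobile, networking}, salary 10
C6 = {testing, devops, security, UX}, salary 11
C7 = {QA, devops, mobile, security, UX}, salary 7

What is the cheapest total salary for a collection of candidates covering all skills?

17

C5, C7 cover every skill at salary 10 + 7 = 17.
Any cover uses at least 2 candidates; among all covering selections none totals below 17.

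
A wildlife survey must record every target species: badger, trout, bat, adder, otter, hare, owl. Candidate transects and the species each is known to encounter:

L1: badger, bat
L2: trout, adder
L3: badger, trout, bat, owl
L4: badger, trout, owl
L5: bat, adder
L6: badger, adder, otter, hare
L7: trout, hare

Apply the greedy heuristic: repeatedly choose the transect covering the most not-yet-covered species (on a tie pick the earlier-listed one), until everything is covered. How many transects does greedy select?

Pick 1: L3 covers 4 new species (badger, trout, bat, owl).
Pick 2: L6 covers 3 new species (adder, otter, hare).
Greedy uses 2 transects.

2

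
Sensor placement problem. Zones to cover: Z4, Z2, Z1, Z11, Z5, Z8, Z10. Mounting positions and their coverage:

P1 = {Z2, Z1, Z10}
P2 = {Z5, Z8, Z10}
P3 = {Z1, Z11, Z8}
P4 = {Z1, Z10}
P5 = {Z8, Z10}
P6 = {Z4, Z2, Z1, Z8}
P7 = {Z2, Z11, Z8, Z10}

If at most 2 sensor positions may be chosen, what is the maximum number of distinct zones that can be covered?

6

Choosing P2, P6 covers {Z4, Z2, Z1, Z5, Z8, Z10} — 6 zones.
No choice of 2 sensor positions does better; here Z11 is left uncovered.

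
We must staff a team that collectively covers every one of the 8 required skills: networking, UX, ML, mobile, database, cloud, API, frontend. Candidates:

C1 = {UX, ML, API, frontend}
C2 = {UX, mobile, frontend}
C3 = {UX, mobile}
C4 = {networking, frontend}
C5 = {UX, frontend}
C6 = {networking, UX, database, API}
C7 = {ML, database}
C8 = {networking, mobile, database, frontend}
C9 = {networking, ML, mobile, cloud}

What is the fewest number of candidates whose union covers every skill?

3

C1, C6, C9 together cover {networking, UX, ML, mobile, database, cloud, API, frontend} — every skill.
No 2 of the 9 candidates cover everything (all 36 pairs fall short), so 3 is minimum.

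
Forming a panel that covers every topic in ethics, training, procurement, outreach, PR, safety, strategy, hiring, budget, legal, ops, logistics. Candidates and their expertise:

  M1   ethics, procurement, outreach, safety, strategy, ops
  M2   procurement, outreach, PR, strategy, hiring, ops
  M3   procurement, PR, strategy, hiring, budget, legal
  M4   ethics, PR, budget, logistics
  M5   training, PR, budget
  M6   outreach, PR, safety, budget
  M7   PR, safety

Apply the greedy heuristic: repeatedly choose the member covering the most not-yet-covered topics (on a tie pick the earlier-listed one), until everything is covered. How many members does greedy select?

4

Pick 1: M1 covers 6 new topics (ethics, procurement, outreach, safety, strategy, ops).
Pick 2: M3 covers 4 new topics (PR, hiring, budget, legal).
Pick 3: M4 covers 1 new topics (logistics).
Pick 4: M5 covers 1 new topics (training).
Greedy uses 4 members.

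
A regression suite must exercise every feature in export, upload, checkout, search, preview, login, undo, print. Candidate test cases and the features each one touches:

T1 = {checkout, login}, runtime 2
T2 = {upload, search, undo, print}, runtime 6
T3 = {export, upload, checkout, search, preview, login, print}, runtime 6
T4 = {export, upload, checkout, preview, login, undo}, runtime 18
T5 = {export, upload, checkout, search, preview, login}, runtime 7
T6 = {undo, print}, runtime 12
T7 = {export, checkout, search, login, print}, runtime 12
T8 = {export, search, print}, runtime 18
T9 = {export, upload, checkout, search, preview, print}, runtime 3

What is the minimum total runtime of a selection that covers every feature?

11

T1, T2, T9 cover every feature at runtime 2 + 6 + 3 = 11.
Any cover uses at least 2 test cases; among all covering selections none totals below 11.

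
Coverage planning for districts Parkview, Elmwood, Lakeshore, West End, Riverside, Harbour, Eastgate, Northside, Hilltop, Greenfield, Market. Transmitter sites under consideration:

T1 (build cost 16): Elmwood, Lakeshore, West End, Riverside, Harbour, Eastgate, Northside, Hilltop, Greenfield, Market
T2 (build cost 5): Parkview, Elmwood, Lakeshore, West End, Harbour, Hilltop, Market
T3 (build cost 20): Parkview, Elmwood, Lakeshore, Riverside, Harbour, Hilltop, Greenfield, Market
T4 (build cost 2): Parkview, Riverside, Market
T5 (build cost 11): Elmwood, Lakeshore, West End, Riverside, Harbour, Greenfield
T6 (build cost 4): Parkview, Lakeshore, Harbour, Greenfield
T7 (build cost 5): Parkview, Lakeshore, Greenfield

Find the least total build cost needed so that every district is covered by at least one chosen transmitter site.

18

T1, T4 cover every district at build cost 16 + 2 = 18.
Any cover uses at least 2 transmitter sites; among all covering selections none totals below 18.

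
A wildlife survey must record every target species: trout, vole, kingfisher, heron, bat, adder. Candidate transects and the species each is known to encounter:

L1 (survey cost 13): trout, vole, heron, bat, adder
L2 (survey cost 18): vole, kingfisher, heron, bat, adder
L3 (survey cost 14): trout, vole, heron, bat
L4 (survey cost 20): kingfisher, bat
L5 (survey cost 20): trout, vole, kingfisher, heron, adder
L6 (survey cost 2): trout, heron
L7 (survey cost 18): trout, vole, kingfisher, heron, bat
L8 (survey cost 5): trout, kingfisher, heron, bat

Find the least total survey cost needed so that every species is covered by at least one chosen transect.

18

L1, L8 cover every species at survey cost 13 + 5 = 18.
Any cover uses at least 2 transects; among all covering selections none totals below 18.
Greedy by coverage-per-survey cost would pick L6, L8, L1 for 20 — worse than the optimum 18.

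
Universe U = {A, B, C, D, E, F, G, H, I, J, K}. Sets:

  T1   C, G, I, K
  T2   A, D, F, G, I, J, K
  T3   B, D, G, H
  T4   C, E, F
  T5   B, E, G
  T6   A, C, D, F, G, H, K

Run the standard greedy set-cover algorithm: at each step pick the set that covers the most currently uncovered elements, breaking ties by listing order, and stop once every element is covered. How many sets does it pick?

Pick 1: T2 covers 7 new elements (A, D, F, G, I, J, K).
Pick 2: T3 covers 2 new elements (B, H).
Pick 3: T4 covers 2 new elements (C, E).
Greedy uses 3 sets.

3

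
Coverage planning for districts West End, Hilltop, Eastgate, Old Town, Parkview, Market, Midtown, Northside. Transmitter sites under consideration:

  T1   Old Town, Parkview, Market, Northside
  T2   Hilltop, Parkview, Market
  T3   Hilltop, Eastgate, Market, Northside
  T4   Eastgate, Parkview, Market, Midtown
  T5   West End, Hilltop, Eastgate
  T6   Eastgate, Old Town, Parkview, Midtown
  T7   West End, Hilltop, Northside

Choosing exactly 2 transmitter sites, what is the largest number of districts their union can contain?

Choosing T1, T5 covers {West End, Hilltop, Eastgate, Old Town, Parkview, Market, Northside} — 7 districts.
No choice of 2 transmitter sites does better; here Midtown is left uncovered.

7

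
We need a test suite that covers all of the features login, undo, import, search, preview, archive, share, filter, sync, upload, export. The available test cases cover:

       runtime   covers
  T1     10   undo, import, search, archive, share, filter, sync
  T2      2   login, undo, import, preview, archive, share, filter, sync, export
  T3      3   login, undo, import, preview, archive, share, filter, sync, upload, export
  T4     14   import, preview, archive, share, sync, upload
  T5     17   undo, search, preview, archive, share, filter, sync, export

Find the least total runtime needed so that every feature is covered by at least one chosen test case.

T1, T3 cover every feature at runtime 10 + 3 = 13.
Any cover uses at least 2 test cases; among all covering selections none totals below 13.

13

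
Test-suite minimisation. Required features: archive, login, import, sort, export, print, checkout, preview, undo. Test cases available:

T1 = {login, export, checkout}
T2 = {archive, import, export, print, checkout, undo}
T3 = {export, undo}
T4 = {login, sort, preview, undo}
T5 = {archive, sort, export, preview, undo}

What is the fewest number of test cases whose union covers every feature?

2

T2, T4 together cover {archive, login, import, sort, export, print, checkout, preview, undo} — every feature.
No single test case contains all 9 features, so 2 is optimal.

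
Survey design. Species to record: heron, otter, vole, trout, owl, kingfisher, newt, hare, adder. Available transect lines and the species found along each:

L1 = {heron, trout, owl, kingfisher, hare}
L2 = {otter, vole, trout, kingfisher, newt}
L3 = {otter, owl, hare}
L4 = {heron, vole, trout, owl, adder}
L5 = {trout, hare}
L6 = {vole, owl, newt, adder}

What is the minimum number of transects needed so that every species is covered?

3

L1, L2, L4 together cover {heron, otter, vole, trout, owl, kingfisher, newt, hare, adder} — every species.
No 2 of the 6 transects cover everything (all 15 pairs fall short), so 3 is minimum.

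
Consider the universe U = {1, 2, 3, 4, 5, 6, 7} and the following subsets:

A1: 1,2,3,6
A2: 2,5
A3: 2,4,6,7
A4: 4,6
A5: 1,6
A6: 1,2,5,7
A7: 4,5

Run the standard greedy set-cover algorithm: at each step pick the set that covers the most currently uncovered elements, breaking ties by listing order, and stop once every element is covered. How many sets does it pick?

Pick 1: A1 covers 4 new elements (1, 2, 3, 6).
Pick 2: A3 covers 2 new elements (4, 7).
Pick 3: A2 covers 1 new elements (5).
Greedy uses 3 sets.

3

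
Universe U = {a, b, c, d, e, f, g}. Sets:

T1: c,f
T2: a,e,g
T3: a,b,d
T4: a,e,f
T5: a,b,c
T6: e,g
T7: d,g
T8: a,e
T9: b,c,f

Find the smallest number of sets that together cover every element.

T1, T2, T3 together cover {a, b, c, d, e, f, g} — every element.
No 2 of the 9 sets cover everything (all 36 pairs fall short), so 3 is minimum.

3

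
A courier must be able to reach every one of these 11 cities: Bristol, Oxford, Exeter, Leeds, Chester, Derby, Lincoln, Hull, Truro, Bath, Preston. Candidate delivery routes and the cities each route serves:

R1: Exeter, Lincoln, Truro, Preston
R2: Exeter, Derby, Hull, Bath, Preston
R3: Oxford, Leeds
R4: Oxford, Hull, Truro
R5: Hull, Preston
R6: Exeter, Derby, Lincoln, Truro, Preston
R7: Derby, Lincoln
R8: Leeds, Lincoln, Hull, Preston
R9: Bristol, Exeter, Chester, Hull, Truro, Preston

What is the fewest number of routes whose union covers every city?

R1, R2, R3, R9 together cover {Bristol, Oxford, Exeter, Leeds, Chester, Derby, Lincoln, Hull, Truro, Bath, Preston} — every city.
No 3 of the 9 routes cover everything (all 84 triples fall short), so 4 is minimum.

4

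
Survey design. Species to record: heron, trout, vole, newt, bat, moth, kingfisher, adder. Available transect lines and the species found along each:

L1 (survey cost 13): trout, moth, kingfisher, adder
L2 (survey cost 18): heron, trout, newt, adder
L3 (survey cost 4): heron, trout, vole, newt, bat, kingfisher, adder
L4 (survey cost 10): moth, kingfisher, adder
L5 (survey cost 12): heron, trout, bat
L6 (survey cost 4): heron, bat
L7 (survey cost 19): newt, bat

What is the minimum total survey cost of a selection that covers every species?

L3, L4 cover every species at survey cost 4 + 10 = 14.
Any cover uses at least 2 transects; among all covering selections none totals below 14.

14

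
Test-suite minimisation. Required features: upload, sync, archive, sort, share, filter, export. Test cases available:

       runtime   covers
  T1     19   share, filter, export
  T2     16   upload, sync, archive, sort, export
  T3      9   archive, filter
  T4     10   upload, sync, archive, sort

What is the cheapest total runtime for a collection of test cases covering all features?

T1, T4 cover every feature at runtime 19 + 10 = 29.
Any cover uses at least 2 test cases; among all covering selections none totals below 29.

29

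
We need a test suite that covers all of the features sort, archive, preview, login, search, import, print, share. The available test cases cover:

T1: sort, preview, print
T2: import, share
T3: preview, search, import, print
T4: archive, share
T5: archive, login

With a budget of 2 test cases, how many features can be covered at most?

Choosing T3, T4 covers {archive, preview, search, import, print, share} — 6 features.
No choice of 2 test cases does better; here sort, login are left uncovered.

6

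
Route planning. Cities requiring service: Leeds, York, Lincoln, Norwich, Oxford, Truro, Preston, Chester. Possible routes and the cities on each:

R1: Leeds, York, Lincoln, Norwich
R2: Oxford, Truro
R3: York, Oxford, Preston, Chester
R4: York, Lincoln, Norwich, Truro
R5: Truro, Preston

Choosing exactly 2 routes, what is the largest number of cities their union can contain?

7

Choosing R1, R3 covers {Leeds, York, Lincoln, Norwich, Oxford, Preston, Chester} — 7 cities.
No choice of 2 routes does better; here Truro is left uncovered.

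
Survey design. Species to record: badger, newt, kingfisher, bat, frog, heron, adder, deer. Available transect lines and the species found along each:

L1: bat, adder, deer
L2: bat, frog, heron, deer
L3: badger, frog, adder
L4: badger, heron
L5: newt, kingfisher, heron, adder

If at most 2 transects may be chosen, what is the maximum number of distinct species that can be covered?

7

Choosing L2, L5 covers {newt, kingfisher, bat, frog, heron, adder, deer} — 7 species.
No choice of 2 transects does better; here badger is left uncovered.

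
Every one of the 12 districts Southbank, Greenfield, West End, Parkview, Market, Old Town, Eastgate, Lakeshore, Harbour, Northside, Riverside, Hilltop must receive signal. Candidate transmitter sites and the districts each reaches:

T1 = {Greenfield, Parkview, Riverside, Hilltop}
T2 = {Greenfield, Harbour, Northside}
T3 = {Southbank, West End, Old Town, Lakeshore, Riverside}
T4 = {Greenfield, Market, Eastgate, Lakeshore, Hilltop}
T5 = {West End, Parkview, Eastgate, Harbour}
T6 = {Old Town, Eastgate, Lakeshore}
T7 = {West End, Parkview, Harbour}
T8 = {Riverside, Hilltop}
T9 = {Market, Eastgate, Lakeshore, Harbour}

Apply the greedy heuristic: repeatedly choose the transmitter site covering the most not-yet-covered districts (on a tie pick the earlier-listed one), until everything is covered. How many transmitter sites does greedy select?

4

Pick 1: T3 covers 5 new districts (Southbank, West End, Old Town, Lakeshore, Riverside).
Pick 2: T4 covers 4 new districts (Greenfield, Market, Eastgate, Hilltop).
Pick 3: T2 covers 2 new districts (Harbour, Northside).
Pick 4: T1 covers 1 new districts (Parkview).
Greedy uses 4 transmitter sites.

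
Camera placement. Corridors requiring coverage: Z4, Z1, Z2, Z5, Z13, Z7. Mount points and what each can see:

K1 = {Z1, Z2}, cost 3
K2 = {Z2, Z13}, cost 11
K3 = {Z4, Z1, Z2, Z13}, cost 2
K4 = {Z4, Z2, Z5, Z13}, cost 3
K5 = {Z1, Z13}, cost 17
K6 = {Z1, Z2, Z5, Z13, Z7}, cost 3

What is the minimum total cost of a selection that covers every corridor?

K3, K6 cover every corridor at cost 2 + 3 = 5.
Any cover uses at least 2 camera mounts; among all covering selections none totals below 5.

5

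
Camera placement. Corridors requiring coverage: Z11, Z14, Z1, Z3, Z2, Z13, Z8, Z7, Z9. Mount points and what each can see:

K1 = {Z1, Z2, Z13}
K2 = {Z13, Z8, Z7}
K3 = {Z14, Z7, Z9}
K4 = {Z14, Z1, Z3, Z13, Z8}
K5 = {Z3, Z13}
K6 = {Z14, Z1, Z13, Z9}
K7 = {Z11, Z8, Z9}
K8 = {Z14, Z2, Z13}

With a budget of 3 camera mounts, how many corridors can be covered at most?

8

Choosing K1, K3, K4 covers {Z14, Z1, Z3, Z2, Z13, Z8, Z7, Z9} — 8 corridors.
No choice of 3 camera mounts does better; here Z11 is left uncovered.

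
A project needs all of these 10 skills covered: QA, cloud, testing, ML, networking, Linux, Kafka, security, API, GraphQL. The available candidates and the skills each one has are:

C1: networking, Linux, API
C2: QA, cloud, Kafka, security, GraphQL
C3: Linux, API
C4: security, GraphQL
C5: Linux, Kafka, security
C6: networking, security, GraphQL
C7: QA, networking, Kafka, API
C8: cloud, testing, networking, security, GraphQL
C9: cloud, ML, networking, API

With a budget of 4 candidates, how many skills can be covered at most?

Choosing C1, C2, C8, C9 covers {QA, cloud, testing, ML, networking, Linux, Kafka, security, API, GraphQL} — 10 skills.
That is all 10 skills.

10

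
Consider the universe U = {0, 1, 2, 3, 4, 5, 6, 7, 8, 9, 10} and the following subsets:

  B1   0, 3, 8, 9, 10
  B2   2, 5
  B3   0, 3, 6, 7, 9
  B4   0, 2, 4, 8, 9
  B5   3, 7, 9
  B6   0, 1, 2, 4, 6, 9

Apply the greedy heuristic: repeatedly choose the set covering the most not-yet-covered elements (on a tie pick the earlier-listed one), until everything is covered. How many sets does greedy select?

4

Pick 1: B6 covers 6 new elements (0, 1, 2, 4, 6, 9).
Pick 2: B1 covers 3 new elements (3, 8, 10).
Pick 3: B2 covers 1 new elements (5).
Pick 4: B3 covers 1 new elements (7).
Greedy uses 4 sets.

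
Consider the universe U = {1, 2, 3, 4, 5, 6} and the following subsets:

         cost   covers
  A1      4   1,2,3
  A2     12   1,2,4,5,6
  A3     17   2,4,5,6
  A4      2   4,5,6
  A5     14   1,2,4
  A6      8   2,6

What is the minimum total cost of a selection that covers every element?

A1, A4 cover every element at cost 4 + 2 = 6.
Any cover uses at least 2 sets; among all covering selections none totals below 6.

6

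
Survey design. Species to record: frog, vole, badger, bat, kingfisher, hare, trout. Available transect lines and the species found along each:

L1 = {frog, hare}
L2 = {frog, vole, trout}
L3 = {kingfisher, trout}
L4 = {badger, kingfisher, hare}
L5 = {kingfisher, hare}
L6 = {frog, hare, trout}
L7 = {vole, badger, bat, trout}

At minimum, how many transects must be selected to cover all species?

3

L1, L3, L7 together cover {frog, vole, badger, bat, kingfisher, hare, trout} — every species.
No 2 of the 7 transects cover everything (all 21 pairs fall short), so 3 is minimum.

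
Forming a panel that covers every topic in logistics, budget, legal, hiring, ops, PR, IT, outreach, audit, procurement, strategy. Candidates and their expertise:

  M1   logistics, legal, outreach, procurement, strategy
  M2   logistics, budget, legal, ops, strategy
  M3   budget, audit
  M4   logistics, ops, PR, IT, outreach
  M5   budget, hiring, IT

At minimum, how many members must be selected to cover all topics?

M1, M3, M4, M5 together cover {logistics, budget, legal, hiring, ops, PR, IT, outreach, audit, procurement, strategy} — every topic.
No 3 of the 5 members cover everything (all 10 triples fall short), so 4 is minimum.

4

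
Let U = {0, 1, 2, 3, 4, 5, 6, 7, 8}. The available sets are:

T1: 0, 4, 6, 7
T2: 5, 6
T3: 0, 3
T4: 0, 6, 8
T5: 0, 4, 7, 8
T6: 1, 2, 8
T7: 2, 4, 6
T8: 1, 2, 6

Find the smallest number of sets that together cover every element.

4

T1, T2, T3, T6 together cover {0, 1, 2, 3, 4, 5, 6, 7, 8} — every element.
No 3 of the 8 sets cover everything (all 56 triples fall short), so 4 is minimum.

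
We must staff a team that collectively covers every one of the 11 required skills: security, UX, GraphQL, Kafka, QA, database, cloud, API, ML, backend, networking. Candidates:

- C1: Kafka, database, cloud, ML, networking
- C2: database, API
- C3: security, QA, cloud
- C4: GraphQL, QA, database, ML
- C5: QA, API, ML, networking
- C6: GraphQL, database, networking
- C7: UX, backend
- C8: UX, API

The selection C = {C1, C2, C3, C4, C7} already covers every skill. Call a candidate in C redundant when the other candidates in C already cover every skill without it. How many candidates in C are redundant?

0

Drop C1: Kafka, networking uncovered — not redundant.
Drop C2: API uncovered — not redundant.
Drop C3: security uncovered — not redundant.
Drop C4: GraphQL uncovered — not redundant.
Drop C7: UX, backend uncovered — not redundant.
None of the candidates in C is redundant.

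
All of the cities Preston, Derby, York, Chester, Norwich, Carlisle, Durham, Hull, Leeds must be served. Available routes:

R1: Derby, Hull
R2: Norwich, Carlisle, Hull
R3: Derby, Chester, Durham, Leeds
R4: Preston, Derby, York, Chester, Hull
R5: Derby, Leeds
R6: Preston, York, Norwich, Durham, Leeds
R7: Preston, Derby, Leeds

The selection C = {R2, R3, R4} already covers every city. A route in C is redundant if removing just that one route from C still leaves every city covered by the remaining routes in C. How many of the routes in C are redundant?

Drop R2: Norwich, Carlisle uncovered — not redundant.
Drop R3: Durham, Leeds uncovered — not redundant.
Drop R4: Preston, York uncovered — not redundant.
None of the routes in C is redundant.

0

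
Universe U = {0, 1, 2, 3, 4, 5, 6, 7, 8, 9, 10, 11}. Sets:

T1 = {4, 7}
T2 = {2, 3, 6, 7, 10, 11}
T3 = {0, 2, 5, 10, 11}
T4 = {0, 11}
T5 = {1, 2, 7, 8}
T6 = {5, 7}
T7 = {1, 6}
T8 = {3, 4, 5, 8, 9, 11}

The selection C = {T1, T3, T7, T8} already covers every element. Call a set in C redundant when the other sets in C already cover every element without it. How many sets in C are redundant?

Drop T1: 7 uncovered — not redundant.
Drop T3: 0, 2, 10 uncovered — not redundant.
Drop T7: 1, 6 uncovered — not redundant.
Drop T8: 3, 8, 9 uncovered — not redundant.
None of the sets in C is redundant.

0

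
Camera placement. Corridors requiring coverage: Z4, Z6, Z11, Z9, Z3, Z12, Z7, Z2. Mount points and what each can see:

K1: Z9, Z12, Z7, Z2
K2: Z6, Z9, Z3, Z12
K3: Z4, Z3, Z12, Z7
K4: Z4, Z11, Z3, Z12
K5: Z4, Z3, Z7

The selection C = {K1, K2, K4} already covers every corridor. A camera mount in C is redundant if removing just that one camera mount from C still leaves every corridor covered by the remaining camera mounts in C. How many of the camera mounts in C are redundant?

0

Drop K1: Z7, Z2 uncovered — not redundant.
Drop K2: Z6 uncovered — not redundant.
Drop K4: Z4, Z11 uncovered — not redundant.
None of the camera mounts in C is redundant.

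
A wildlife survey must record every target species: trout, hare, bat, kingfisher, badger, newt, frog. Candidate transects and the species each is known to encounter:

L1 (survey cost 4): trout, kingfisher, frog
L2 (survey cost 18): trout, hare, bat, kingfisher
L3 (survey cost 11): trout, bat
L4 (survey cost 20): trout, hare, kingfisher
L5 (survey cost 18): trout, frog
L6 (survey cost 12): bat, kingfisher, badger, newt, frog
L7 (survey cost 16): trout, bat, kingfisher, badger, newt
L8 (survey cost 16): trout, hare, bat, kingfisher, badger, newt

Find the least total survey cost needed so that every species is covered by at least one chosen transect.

L1, L8 cover every species at survey cost 4 + 16 = 20.
Any cover uses at least 2 transects; among all covering selections none totals below 20.
Greedy by coverage-per-survey cost would pick L1, L6, L8 for 32 — worse than the optimum 20.

20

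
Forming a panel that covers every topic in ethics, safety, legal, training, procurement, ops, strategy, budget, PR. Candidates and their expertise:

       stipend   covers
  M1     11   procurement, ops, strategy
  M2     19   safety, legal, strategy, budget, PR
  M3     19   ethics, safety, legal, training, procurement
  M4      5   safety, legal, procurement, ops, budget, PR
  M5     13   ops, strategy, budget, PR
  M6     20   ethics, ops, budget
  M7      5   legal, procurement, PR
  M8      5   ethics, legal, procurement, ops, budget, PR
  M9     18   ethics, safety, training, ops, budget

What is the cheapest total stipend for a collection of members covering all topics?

M3, M5 cover every topic at stipend 19 + 13 = 32.
Any cover uses at least 2 members; among all covering selections none totals below 32.
Greedy by coverage-per-stipend would pick M4, M8, M1, M9 for 39 — worse than the optimum 32.

32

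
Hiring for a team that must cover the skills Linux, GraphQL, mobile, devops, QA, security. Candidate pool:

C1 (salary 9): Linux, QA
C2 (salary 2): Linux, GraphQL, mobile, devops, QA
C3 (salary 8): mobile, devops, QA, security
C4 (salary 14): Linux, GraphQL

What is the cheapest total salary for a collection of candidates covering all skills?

10

C2, C3 cover every skill at salary 2 + 8 = 10.
Any cover uses at least 2 candidates; among all covering selections none totals below 10.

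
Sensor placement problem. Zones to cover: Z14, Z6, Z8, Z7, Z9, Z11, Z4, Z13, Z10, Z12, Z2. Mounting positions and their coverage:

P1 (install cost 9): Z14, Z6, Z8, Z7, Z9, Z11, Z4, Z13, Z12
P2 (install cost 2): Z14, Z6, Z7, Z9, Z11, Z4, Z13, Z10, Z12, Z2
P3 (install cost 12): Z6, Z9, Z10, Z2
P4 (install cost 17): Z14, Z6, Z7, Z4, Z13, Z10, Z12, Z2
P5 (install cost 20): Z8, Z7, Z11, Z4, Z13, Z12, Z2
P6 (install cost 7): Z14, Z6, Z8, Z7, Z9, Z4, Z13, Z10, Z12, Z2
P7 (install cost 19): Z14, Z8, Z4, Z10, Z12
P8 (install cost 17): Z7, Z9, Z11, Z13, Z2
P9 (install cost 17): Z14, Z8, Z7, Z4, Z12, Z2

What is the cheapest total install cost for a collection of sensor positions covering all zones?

9

P2, P6 cover every zone at install cost 2 + 7 = 9.
Any cover uses at least 2 sensor positions; among all covering selections none totals below 9.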